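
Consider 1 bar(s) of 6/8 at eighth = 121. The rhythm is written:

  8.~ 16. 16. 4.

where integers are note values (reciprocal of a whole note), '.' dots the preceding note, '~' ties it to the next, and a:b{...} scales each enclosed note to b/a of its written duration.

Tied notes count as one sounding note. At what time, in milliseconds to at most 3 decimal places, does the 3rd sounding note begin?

note 3 onset = 3b = 1487.603ms

1. 0.0ms @ 0 + 1115.702ms (9/4)
2. 1115.702ms @ 9/4 + 371.901ms (3/4)
3. 1487.603ms @ 3 + 1487.603ms (3)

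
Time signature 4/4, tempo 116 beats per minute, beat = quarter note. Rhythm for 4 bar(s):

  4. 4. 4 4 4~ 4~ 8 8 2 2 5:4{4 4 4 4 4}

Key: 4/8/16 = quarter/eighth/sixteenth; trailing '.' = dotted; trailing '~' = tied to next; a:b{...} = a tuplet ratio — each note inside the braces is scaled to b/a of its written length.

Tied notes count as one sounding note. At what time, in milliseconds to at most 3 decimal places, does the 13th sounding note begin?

1. 0.0ms @ 0 + 775.862ms (3/2)
2. 775.862ms @ 3/2 + 775.862ms (3/2)
3. 1551.724ms @ 3 + 517.241ms (1)
4. 2068.966ms @ 4 + 517.241ms (1)
5. 2586.207ms @ 5 + 1293.103ms (5/2)
6. 3879.31ms @ 15/2 + 258.621ms (1/2)
7. 4137.931ms @ 8 + 1034.483ms (2)
8. 5172.414ms @ 10 + 1034.483ms (2)
9. 6206.897ms @ 12 + 413.793ms (4/5)
10. 6620.69ms @ 64/5 + 413.793ms (4/5)
11. 7034.483ms @ 68/5 + 413.793ms (4/5)
12. 7448.276ms @ 72/5 + 413.793ms (4/5)
13. 7862.069ms @ 76/5 + 413.793ms (4/5)

note 13 onset = 76/5b = 7862.069ms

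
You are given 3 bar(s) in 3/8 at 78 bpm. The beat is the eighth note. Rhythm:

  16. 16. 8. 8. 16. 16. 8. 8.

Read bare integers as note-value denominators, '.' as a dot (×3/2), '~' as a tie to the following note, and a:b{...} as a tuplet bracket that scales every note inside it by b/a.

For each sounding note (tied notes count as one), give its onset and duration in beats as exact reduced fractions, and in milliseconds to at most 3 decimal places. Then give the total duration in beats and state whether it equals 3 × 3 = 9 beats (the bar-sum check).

1) 0.0ms=0b +576.923ms=3/4b
2) 576.923ms=3/4b +576.923ms=3/4b
3) 1153.846ms=3/2b +1153.846ms=3/2b
4) 2307.692ms=3b +1153.846ms=3/2b
5) 3461.538ms=9/2b +576.923ms=3/4b
6) 4038.462ms=21/4b +576.923ms=3/4b
7) 4615.385ms=6b +1153.846ms=3/2b
8) 5769.231ms=15/2b +1153.846ms=3/2b
Σ=9b of 9 (78bpm 3/8) — PASS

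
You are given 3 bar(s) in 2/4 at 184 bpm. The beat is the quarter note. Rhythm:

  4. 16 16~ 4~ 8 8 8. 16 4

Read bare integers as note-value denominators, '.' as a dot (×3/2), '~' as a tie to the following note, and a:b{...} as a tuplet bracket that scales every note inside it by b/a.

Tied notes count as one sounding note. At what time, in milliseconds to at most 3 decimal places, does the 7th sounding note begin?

1. 0.0ms @ 0 + 489.13ms (3/2)
2. 489.13ms @ 3/2 + 81.522ms (1/4)
3. 570.652ms @ 7/4 + 570.652ms (7/4)
4. 1141.304ms @ 7/2 + 163.043ms (1/2)
5. 1304.348ms @ 4 + 244.565ms (3/4)
6. 1548.913ms @ 19/4 + 81.522ms (1/4)
7. 1630.435ms @ 5 + 326.087ms (1)

note 7 onset = 5b = 1630.435ms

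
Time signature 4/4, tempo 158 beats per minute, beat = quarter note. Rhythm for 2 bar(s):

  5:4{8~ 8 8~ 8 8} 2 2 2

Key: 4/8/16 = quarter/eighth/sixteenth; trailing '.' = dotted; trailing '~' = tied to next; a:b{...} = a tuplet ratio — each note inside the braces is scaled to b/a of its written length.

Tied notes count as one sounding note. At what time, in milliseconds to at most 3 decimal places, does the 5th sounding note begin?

note 5 onset = 4b = 1518.987ms

1. 0.0ms @ 0 + 303.797ms (4/5)
2. 303.797ms @ 4/5 + 303.797ms (4/5)
3. 607.595ms @ 8/5 + 151.899ms (2/5)
4. 759.494ms @ 2 + 759.494ms (2)
5. 1518.987ms @ 4 + 759.494ms (2)
6. 2278.481ms @ 6 + 759.494ms (2)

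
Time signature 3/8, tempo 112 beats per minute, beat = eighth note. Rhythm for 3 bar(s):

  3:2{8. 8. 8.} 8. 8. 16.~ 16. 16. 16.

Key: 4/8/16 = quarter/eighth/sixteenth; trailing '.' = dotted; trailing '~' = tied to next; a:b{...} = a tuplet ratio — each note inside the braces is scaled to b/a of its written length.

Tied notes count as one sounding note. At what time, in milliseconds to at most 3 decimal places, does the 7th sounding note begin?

note 7 onset = 15/2b = 4017.857ms

1. 0.0ms @ 0 + 535.714ms (1)
2. 535.714ms @ 1 + 535.714ms (1)
3. 1071.429ms @ 2 + 535.714ms (1)
4. 1607.143ms @ 3 + 803.571ms (3/2)
5. 2410.714ms @ 9/2 + 803.571ms (3/2)
6. 3214.286ms @ 6 + 803.571ms (3/2)
7. 4017.857ms @ 15/2 + 401.786ms (3/4)
8. 4419.643ms @ 33/4 + 401.786ms (3/4)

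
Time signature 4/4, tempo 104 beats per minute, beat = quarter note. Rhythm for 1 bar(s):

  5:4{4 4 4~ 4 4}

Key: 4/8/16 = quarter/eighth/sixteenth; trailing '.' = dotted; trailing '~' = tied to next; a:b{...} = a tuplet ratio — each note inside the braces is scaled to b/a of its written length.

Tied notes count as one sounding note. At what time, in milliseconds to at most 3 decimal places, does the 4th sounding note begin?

note 4 onset = 16/5b = 1846.154ms

1. 0.0ms @ 0 + 461.538ms (4/5)
2. 461.538ms @ 4/5 + 461.538ms (4/5)
3. 923.077ms @ 8/5 + 923.077ms (8/5)
4. 1846.154ms @ 16/5 + 461.538ms (4/5)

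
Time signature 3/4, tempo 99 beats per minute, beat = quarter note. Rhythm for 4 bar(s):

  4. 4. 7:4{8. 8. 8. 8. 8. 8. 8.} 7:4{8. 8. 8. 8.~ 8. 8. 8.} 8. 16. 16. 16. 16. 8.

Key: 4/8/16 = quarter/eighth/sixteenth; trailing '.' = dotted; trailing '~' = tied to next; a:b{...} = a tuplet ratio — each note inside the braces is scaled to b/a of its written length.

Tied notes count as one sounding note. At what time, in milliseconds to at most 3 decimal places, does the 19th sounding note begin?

note 19 onset = 21/2b = 6363.636ms

1. 0.0ms @ 0 + 909.091ms (3/2)
2. 909.091ms @ 3/2 + 909.091ms (3/2)
3. 1818.182ms @ 3 + 259.74ms (3/7)
4. 2077.922ms @ 24/7 + 259.74ms (3/7)
5. 2337.662ms @ 27/7 + 259.74ms (3/7)
6. 2597.403ms @ 30/7 + 259.74ms (3/7)
7. 2857.143ms @ 33/7 + 259.74ms (3/7)
8. 3116.883ms @ 36/7 + 259.74ms (3/7)
9. 3376.623ms @ 39/7 + 259.74ms (3/7)
10. 3636.364ms @ 6 + 259.74ms (3/7)
11. 3896.104ms @ 45/7 + 259.74ms (3/7)
12. 4155.844ms @ 48/7 + 259.74ms (3/7)
13. 4415.584ms @ 51/7 + 519.481ms (6/7)
14. 4935.065ms @ 57/7 + 259.74ms (3/7)
15. 5194.805ms @ 60/7 + 259.74ms (3/7)
16. 5454.545ms @ 9 + 454.545ms (3/4)
17. 5909.091ms @ 39/4 + 227.273ms (3/8)
18. 6136.364ms @ 81/8 + 227.273ms (3/8)
19. 6363.636ms @ 21/2 + 227.273ms (3/8)
20. 6590.909ms @ 87/8 + 227.273ms (3/8)
21. 6818.182ms @ 45/4 + 454.545ms (3/4)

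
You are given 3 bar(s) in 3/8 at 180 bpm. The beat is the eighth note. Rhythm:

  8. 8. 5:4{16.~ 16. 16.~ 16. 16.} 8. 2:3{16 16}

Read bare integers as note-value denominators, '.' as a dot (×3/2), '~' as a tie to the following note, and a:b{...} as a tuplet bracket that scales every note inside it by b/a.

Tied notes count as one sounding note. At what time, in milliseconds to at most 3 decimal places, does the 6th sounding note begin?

note 6 onset = 6b = 2000.0ms

1. 0.0ms @ 0 + 500.0ms (3/2)
2. 500.0ms @ 3/2 + 500.0ms (3/2)
3. 1000.0ms @ 3 + 400.0ms (6/5)
4. 1400.0ms @ 21/5 + 400.0ms (6/5)
5. 1800.0ms @ 27/5 + 200.0ms (3/5)
6. 2000.0ms @ 6 + 500.0ms (3/2)
7. 2500.0ms @ 15/2 + 250.0ms (3/4)
8. 2750.0ms @ 33/4 + 250.0ms (3/4)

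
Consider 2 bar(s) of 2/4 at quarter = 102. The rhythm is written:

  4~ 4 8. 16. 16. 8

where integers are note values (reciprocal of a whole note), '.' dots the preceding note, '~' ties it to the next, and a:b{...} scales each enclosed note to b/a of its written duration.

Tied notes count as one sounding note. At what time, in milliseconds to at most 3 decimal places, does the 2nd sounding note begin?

note 2 onset = 2b = 1176.471ms

1. 0.0ms @ 0 + 1176.471ms (2)
2. 1176.471ms @ 2 + 441.176ms (3/4)
3. 1617.647ms @ 11/4 + 220.588ms (3/8)
4. 1838.235ms @ 25/8 + 220.588ms (3/8)
5. 2058.824ms @ 7/2 + 294.118ms (1/2)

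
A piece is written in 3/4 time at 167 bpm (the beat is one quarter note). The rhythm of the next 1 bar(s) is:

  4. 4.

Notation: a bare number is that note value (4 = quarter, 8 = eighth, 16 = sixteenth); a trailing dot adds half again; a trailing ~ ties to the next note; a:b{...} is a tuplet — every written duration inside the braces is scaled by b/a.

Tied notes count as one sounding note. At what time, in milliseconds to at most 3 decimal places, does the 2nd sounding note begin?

note 2 onset = 3/2b = 538.922ms

1. 0.0ms @ 0 + 538.922ms (3/2)
2. 538.922ms @ 3/2 + 538.922ms (3/2)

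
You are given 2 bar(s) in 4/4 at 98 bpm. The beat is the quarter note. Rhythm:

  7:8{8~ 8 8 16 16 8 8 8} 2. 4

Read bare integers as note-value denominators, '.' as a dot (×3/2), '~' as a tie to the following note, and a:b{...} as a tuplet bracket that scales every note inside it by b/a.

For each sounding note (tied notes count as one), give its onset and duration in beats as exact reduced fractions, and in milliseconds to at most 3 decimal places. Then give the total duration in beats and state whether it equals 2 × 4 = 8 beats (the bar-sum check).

1) 0.0ms=0b +699.708ms=8/7b
2) 699.708ms=8/7b +349.854ms=4/7b
3) 1049.563ms=12/7b +174.927ms=2/7b
4) 1224.49ms=2b +174.927ms=2/7b
5) 1399.417ms=16/7b +349.854ms=4/7b
6) 1749.271ms=20/7b +349.854ms=4/7b
7) 2099.125ms=24/7b +349.854ms=4/7b
8) 2448.98ms=4b +1836.735ms=3b
9) 4285.714ms=7b +612.245ms=1b
Σ=8b of 8 (98bpm 4/4) — PASS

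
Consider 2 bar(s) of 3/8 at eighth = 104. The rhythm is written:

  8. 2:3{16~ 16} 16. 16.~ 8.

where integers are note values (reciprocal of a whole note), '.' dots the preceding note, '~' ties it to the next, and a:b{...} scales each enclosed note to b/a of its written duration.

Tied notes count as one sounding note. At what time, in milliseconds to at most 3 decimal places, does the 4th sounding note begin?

note 4 onset = 15/4b = 2163.462ms

1. 0.0ms @ 0 + 865.385ms (3/2)
2. 865.385ms @ 3/2 + 865.385ms (3/2)
3. 1730.769ms @ 3 + 432.692ms (3/4)
4. 2163.462ms @ 15/4 + 1298.077ms (9/4)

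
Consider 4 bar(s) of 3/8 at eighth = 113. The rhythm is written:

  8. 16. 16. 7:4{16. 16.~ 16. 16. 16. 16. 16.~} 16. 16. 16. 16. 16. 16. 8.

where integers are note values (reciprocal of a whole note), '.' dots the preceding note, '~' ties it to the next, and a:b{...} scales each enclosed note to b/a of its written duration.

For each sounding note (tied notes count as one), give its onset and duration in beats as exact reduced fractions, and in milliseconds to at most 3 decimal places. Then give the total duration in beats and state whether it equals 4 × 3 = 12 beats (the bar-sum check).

1) 0.0ms=0b +796.46ms=3/2b
2) 796.46ms=3/2b +398.23ms=3/4b
3) 1194.69ms=9/4b +398.23ms=3/4b
4) 1592.92ms=3b +227.56ms=3/7b
5) 1820.48ms=24/7b +455.12ms=6/7b
6) 2275.601ms=30/7b +227.56ms=3/7b
7) 2503.161ms=33/7b +227.56ms=3/7b
8) 2730.721ms=36/7b +227.56ms=3/7b
9) 2958.281ms=39/7b +625.79ms=33/28b
10) 3584.071ms=27/4b +398.23ms=3/4b
11) 3982.301ms=15/2b +398.23ms=3/4b
12) 4380.531ms=33/4b +398.23ms=3/4b
13) 4778.761ms=9b +398.23ms=3/4b
14) 5176.991ms=39/4b +398.23ms=3/4b
15) 5575.221ms=21/2b +796.46ms=3/2b
Σ=12b of 12 (113bpm 3/8) — PASS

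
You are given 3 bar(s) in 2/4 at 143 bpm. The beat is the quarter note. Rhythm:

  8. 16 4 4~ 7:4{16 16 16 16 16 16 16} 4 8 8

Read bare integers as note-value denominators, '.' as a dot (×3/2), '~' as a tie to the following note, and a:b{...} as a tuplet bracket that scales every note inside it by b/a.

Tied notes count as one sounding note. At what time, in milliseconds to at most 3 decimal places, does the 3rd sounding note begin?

note 3 onset = 1b = 419.58ms

1. 0.0ms @ 0 + 314.685ms (3/4)
2. 314.685ms @ 3/4 + 104.895ms (1/4)
3. 419.58ms @ 1 + 419.58ms (1)
4. 839.161ms @ 2 + 479.52ms (8/7)
5. 1318.681ms @ 22/7 + 59.94ms (1/7)
6. 1378.621ms @ 23/7 + 59.94ms (1/7)
7. 1438.561ms @ 24/7 + 59.94ms (1/7)
8. 1498.501ms @ 25/7 + 59.94ms (1/7)
9. 1558.442ms @ 26/7 + 59.94ms (1/7)
10. 1618.382ms @ 27/7 + 59.94ms (1/7)
11. 1678.322ms @ 4 + 419.58ms (1)
12. 2097.902ms @ 5 + 209.79ms (1/2)
13. 2307.692ms @ 11/2 + 209.79ms (1/2)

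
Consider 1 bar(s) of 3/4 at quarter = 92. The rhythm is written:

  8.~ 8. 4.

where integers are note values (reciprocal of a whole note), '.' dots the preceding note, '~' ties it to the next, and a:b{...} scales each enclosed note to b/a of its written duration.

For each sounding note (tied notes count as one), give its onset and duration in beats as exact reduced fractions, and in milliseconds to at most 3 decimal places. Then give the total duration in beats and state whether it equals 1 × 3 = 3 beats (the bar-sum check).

1) 0.0ms=0b +978.261ms=3/2b
2) 978.261ms=3/2b +978.261ms=3/2b
Σ=3b of 3 (92bpm 3/4) — PASS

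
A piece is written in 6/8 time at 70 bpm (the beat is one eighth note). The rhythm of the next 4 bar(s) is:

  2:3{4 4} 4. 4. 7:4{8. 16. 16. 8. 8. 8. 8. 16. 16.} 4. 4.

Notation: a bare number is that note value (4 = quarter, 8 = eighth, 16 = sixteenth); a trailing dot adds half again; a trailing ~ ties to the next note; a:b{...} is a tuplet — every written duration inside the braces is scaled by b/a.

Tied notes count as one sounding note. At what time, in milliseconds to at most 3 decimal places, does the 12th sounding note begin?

1. 0.0ms @ 0 + 2571.429ms (3)
2. 2571.429ms @ 3 + 2571.429ms (3)
3. 5142.857ms @ 6 + 2571.429ms (3)
4. 7714.286ms @ 9 + 2571.429ms (3)
5. 10285.714ms @ 12 + 734.694ms (6/7)
6. 11020.408ms @ 90/7 + 367.347ms (3/7)
7. 11387.755ms @ 93/7 + 367.347ms (3/7)
8. 11755.102ms @ 96/7 + 734.694ms (6/7)
9. 12489.796ms @ 102/7 + 734.694ms (6/7)
10. 13224.49ms @ 108/7 + 734.694ms (6/7)
11. 13959.184ms @ 114/7 + 734.694ms (6/7)
12. 14693.878ms @ 120/7 + 367.347ms (3/7)
13. 15061.224ms @ 123/7 + 367.347ms (3/7)
14. 15428.571ms @ 18 + 2571.429ms (3)
15. 18000.0ms @ 21 + 2571.429ms (3)

note 12 onset = 120/7b = 14693.878ms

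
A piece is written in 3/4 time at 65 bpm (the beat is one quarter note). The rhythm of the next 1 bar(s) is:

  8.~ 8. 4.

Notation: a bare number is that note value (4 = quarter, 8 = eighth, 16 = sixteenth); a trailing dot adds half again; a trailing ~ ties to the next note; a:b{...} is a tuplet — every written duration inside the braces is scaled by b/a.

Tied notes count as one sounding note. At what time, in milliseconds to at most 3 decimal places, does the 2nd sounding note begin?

1. 0.0ms @ 0 + 1384.615ms (3/2)
2. 1384.615ms @ 3/2 + 1384.615ms (3/2)

note 2 onset = 3/2b = 1384.615ms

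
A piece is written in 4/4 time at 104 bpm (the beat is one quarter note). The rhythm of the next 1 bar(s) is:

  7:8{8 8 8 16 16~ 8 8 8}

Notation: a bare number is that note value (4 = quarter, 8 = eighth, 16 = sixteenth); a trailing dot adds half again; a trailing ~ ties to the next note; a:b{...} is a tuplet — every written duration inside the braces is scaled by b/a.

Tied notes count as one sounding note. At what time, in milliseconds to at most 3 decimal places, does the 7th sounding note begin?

note 7 onset = 24/7b = 1978.022ms

1. 0.0ms @ 0 + 329.67ms (4/7)
2. 329.67ms @ 4/7 + 329.67ms (4/7)
3. 659.341ms @ 8/7 + 329.67ms (4/7)
4. 989.011ms @ 12/7 + 164.835ms (2/7)
5. 1153.846ms @ 2 + 494.505ms (6/7)
6. 1648.352ms @ 20/7 + 329.67ms (4/7)
7. 1978.022ms @ 24/7 + 329.67ms (4/7)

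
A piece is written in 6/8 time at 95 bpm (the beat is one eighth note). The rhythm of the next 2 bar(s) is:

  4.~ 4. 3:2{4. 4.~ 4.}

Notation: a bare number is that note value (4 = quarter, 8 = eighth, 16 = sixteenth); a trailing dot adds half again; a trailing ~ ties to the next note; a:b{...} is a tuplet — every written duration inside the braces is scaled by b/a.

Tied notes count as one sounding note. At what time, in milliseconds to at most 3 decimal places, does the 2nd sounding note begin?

1. 0.0ms @ 0 + 3789.474ms (6)
2. 3789.474ms @ 6 + 1263.158ms (2)
3. 5052.632ms @ 8 + 2526.316ms (4)

note 2 onset = 6b = 3789.474ms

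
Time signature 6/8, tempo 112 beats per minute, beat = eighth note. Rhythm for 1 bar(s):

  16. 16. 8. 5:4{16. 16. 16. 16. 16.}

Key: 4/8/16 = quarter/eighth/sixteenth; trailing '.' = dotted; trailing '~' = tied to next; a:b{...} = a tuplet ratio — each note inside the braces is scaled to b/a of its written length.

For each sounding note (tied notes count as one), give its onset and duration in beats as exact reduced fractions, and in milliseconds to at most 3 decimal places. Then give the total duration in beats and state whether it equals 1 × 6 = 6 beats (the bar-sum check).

1) 0.0ms=0b +401.786ms=3/4b
2) 401.786ms=3/4b +401.786ms=3/4b
3) 803.571ms=3/2b +803.571ms=3/2b
4) 1607.143ms=3b +321.429ms=3/5b
5) 1928.571ms=18/5b +321.429ms=3/5b
6) 2250.0ms=21/5b +321.429ms=3/5b
7) 2571.429ms=24/5b +321.429ms=3/5b
8) 2892.857ms=27/5b +321.429ms=3/5b
Σ=6b of 6 (112bpm 6/8) — PASS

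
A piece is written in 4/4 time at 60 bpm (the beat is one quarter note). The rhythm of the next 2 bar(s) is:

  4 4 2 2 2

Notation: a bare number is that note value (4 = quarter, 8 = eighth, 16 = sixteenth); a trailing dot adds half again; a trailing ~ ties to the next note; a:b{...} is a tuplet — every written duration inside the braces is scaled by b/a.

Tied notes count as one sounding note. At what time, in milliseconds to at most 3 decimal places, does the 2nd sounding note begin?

note 2 onset = 1b = 1000.0ms

1. 0.0ms @ 0 + 1000.0ms (1)
2. 1000.0ms @ 1 + 1000.0ms (1)
3. 2000.0ms @ 2 + 2000.0ms (2)
4. 4000.0ms @ 4 + 2000.0ms (2)
5. 6000.0ms @ 6 + 2000.0ms (2)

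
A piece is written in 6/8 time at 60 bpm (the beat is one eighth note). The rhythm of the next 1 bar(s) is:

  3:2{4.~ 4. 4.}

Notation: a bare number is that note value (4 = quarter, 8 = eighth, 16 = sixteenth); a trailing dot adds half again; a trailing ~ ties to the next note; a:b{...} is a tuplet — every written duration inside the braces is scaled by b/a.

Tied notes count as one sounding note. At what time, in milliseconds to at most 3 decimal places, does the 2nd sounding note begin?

note 2 onset = 4b = 4000.0ms

1. 0.0ms @ 0 + 4000.0ms (4)
2. 4000.0ms @ 4 + 2000.0ms (2)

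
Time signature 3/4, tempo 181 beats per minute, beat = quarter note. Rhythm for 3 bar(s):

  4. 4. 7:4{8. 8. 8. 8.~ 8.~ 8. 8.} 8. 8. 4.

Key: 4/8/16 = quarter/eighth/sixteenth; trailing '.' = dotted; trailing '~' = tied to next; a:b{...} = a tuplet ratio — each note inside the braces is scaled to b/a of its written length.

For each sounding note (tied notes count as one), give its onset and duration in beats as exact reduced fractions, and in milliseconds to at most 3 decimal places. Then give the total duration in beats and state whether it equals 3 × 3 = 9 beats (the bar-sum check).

1) 0.0ms=0b +497.238ms=3/2b
2) 497.238ms=3/2b +497.238ms=3/2b
3) 994.475ms=3b +142.068ms=3/7b
4) 1136.543ms=24/7b +142.068ms=3/7b
5) 1278.611ms=27/7b +142.068ms=3/7b
6) 1420.679ms=30/7b +426.204ms=9/7b
7) 1846.882ms=39/7b +142.068ms=3/7b
8) 1988.95ms=6b +248.619ms=3/4b
9) 2237.569ms=27/4b +248.619ms=3/4b
10) 2486.188ms=15/2b +497.238ms=3/2b
Σ=9b of 9 (181bpm 3/4) — PASS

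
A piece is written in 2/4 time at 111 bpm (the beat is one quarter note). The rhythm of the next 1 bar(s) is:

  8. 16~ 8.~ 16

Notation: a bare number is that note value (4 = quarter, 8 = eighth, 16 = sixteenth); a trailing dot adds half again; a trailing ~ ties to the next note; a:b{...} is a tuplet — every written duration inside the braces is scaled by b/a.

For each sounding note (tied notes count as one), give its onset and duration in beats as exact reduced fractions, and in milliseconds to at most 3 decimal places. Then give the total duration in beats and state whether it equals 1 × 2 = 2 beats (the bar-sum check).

1) 0.0ms=0b +405.405ms=3/4b
2) 405.405ms=3/4b +675.676ms=5/4b
Σ=2b of 2 (111bpm 2/4) — PASS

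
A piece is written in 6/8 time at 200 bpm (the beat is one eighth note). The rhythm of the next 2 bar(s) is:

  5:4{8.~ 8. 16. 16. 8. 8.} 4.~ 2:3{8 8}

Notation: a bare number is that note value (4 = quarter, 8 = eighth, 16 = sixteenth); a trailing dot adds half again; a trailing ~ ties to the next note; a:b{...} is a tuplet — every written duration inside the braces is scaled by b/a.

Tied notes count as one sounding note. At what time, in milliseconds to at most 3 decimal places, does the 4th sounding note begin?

1. 0.0ms @ 0 + 720.0ms (12/5)
2. 720.0ms @ 12/5 + 180.0ms (3/5)
3. 900.0ms @ 3 + 180.0ms (3/5)
4. 1080.0ms @ 18/5 + 360.0ms (6/5)
5. 1440.0ms @ 24/5 + 360.0ms (6/5)
6. 1800.0ms @ 6 + 1350.0ms (9/2)
7. 3150.0ms @ 21/2 + 450.0ms (3/2)

note 4 onset = 18/5b = 1080.0ms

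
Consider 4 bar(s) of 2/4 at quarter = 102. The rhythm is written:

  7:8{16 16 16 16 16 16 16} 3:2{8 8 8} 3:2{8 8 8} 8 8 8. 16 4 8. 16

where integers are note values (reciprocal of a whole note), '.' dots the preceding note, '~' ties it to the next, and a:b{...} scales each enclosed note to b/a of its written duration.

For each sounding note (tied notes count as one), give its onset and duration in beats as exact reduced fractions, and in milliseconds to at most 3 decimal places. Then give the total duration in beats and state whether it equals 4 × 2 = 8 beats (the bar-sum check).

1) 0.0ms=0b +168.067ms=2/7b
2) 168.067ms=2/7b +168.067ms=2/7b
3) 336.134ms=4/7b +168.067ms=2/7b
4) 504.202ms=6/7b +168.067ms=2/7b
5) 672.269ms=8/7b +168.067ms=2/7b
6) 840.336ms=10/7b +168.067ms=2/7b
7) 1008.403ms=12/7b +168.067ms=2/7b
8) 1176.471ms=2b +196.078ms=1/3b
9) 1372.549ms=7/3b +196.078ms=1/3b
10) 1568.627ms=8/3b +196.078ms=1/3b
11) 1764.706ms=3b +196.078ms=1/3b
12) 1960.784ms=10/3b +196.078ms=1/3b
13) 2156.863ms=11/3b +196.078ms=1/3b
14) 2352.941ms=4b +294.118ms=1/2b
15) 2647.059ms=9/2b +294.118ms=1/2b
16) 2941.176ms=5b +441.176ms=3/4b
17) 3382.353ms=23/4b +147.059ms=1/4b
18) 3529.412ms=6b +588.235ms=1b
19) 4117.647ms=7b +441.176ms=3/4b
20) 4558.824ms=31/4b +147.059ms=1/4b
Σ=8b of 8 (102bpm 2/4) — PASS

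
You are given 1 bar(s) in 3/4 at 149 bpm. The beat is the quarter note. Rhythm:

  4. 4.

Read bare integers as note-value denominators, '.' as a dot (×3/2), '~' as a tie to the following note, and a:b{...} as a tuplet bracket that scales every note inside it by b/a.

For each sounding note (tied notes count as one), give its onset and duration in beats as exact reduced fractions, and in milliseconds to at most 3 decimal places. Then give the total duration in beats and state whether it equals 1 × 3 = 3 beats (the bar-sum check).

1) 0.0ms=0b +604.027ms=3/2b
2) 604.027ms=3/2b +604.027ms=3/2b
Σ=3b of 3 (149bpm 3/4) — PASS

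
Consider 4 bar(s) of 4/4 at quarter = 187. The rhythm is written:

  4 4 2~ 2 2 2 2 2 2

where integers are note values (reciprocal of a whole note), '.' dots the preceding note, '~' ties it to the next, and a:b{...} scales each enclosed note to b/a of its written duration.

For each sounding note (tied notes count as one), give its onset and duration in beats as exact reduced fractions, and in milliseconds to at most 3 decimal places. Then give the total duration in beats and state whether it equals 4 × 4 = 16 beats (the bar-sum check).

1) 0.0ms=0b +320.856ms=1b
2) 320.856ms=1b +320.856ms=1b
3) 641.711ms=2b +1283.422ms=4b
4) 1925.134ms=6b +641.711ms=2b
5) 2566.845ms=8b +641.711ms=2b
6) 3208.556ms=10b +641.711ms=2b
7) 3850.267ms=12b +641.711ms=2b
8) 4491.979ms=14b +641.711ms=2b
Σ=16b of 16 (187bpm 4/4) — PASS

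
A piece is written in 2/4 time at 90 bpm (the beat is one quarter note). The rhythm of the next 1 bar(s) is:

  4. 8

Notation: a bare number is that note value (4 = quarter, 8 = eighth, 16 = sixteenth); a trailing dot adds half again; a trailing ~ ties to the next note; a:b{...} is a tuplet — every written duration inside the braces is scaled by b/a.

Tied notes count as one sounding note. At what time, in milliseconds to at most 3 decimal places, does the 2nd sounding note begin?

1. 0.0ms @ 0 + 1000.0ms (3/2)
2. 1000.0ms @ 3/2 + 333.333ms (1/2)

note 2 onset = 3/2b = 1000.0ms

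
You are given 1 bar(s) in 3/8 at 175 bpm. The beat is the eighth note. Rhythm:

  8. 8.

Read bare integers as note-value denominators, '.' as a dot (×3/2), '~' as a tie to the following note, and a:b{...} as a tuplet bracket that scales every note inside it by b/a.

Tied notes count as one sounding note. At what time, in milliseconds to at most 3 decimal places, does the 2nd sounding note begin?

1. 0.0ms @ 0 + 514.286ms (3/2)
2. 514.286ms @ 3/2 + 514.286ms (3/2)

note 2 onset = 3/2b = 514.286ms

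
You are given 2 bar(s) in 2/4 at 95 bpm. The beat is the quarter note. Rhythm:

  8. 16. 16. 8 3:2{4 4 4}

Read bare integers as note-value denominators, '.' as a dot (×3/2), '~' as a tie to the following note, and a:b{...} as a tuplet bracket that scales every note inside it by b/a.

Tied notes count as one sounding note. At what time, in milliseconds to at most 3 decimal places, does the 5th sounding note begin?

note 5 onset = 2b = 1263.158ms

1. 0.0ms @ 0 + 473.684ms (3/4)
2. 473.684ms @ 3/4 + 236.842ms (3/8)
3. 710.526ms @ 9/8 + 236.842ms (3/8)
4. 947.368ms @ 3/2 + 315.789ms (1/2)
5. 1263.158ms @ 2 + 421.053ms (2/3)
6. 1684.211ms @ 8/3 + 421.053ms (2/3)
7. 2105.263ms @ 10/3 + 421.053ms (2/3)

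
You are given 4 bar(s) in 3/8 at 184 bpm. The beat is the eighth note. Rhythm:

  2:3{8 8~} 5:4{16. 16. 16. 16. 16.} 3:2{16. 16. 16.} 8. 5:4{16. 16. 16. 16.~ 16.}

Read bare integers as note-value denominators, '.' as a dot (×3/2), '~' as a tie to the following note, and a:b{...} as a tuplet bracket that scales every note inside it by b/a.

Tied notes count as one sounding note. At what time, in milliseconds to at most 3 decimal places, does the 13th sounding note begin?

1. 0.0ms @ 0 + 489.13ms (3/2)
2. 489.13ms @ 3/2 + 684.783ms (21/10)
3. 1173.913ms @ 18/5 + 195.652ms (3/5)
4. 1369.565ms @ 21/5 + 195.652ms (3/5)
5. 1565.217ms @ 24/5 + 195.652ms (3/5)
6. 1760.87ms @ 27/5 + 195.652ms (3/5)
7. 1956.522ms @ 6 + 163.043ms (1/2)
8. 2119.565ms @ 13/2 + 163.043ms (1/2)
9. 2282.609ms @ 7 + 163.043ms (1/2)
10. 2445.652ms @ 15/2 + 489.13ms (3/2)
11. 2934.783ms @ 9 + 195.652ms (3/5)
12. 3130.435ms @ 48/5 + 195.652ms (3/5)
13. 3326.087ms @ 51/5 + 195.652ms (3/5)
14. 3521.739ms @ 54/5 + 391.304ms (6/5)

note 13 onset = 51/5b = 3326.087ms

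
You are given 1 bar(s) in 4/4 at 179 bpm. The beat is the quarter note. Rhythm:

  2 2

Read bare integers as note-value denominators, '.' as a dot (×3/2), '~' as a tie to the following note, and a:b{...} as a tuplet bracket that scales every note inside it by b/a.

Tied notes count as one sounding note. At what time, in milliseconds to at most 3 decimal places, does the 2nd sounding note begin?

note 2 onset = 2b = 670.391ms

1. 0.0ms @ 0 + 670.391ms (2)
2. 670.391ms @ 2 + 670.391ms (2)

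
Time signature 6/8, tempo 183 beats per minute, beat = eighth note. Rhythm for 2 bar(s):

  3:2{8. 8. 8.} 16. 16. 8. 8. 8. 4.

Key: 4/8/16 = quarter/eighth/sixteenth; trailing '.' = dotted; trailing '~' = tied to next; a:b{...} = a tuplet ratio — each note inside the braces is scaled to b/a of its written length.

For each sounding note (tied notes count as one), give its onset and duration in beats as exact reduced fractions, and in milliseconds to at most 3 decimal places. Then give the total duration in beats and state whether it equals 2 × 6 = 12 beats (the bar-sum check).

1) 0.0ms=0b +327.869ms=1b
2) 327.869ms=1b +327.869ms=1b
3) 655.738ms=2b +327.869ms=1b
4) 983.607ms=3b +245.902ms=3/4b
5) 1229.508ms=15/4b +245.902ms=3/4b
6) 1475.41ms=9/2b +491.803ms=3/2b
7) 1967.213ms=6b +491.803ms=3/2b
8) 2459.016ms=15/2b +491.803ms=3/2b
9) 2950.82ms=9b +983.607ms=3b
Σ=12b of 12 (183bpm 6/8) — PASS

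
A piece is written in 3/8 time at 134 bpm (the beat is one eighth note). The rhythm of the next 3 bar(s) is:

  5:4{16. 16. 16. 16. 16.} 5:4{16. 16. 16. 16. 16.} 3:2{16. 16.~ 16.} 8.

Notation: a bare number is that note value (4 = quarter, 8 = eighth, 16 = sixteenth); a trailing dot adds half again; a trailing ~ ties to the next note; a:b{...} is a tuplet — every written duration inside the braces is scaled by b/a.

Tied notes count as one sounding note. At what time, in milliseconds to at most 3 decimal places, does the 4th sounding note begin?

note 4 onset = 9/5b = 805.97ms

1. 0.0ms @ 0 + 268.657ms (3/5)
2. 268.657ms @ 3/5 + 268.657ms (3/5)
3. 537.313ms @ 6/5 + 268.657ms (3/5)
4. 805.97ms @ 9/5 + 268.657ms (3/5)
5. 1074.627ms @ 12/5 + 268.657ms (3/5)
6. 1343.284ms @ 3 + 268.657ms (3/5)
7. 1611.94ms @ 18/5 + 268.657ms (3/5)
8. 1880.597ms @ 21/5 + 268.657ms (3/5)
9. 2149.254ms @ 24/5 + 268.657ms (3/5)
10. 2417.91ms @ 27/5 + 268.657ms (3/5)
11. 2686.567ms @ 6 + 223.881ms (1/2)
12. 2910.448ms @ 13/2 + 447.761ms (1)
13. 3358.209ms @ 15/2 + 671.642ms (3/2)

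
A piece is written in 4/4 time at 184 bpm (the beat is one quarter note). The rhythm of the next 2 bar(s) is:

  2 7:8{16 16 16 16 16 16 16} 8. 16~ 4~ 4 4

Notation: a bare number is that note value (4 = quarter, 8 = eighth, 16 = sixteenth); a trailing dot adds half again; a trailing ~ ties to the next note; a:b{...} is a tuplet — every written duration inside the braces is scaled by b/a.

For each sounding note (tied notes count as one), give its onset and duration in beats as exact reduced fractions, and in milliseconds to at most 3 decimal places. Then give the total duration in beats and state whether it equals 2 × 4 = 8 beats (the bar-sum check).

1) 0.0ms=0b +652.174ms=2b
2) 652.174ms=2b +93.168ms=2/7b
3) 745.342ms=16/7b +93.168ms=2/7b
4) 838.509ms=18/7b +93.168ms=2/7b
5) 931.677ms=20/7b +93.168ms=2/7b
6) 1024.845ms=22/7b +93.168ms=2/7b
7) 1118.012ms=24/7b +93.168ms=2/7b
8) 1211.18ms=26/7b +93.168ms=2/7b
9) 1304.348ms=4b +244.565ms=3/4b
10) 1548.913ms=19/4b +733.696ms=9/4b
11) 2282.609ms=7b +326.087ms=1b
Σ=8b of 8 (184bpm 4/4) — PASS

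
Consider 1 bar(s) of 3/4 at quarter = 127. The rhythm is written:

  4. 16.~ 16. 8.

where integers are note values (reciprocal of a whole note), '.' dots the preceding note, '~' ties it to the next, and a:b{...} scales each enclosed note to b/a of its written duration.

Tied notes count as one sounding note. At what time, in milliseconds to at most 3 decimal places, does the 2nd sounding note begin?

1. 0.0ms @ 0 + 708.661ms (3/2)
2. 708.661ms @ 3/2 + 354.331ms (3/4)
3. 1062.992ms @ 9/4 + 354.331ms (3/4)

note 2 onset = 3/2b = 708.661ms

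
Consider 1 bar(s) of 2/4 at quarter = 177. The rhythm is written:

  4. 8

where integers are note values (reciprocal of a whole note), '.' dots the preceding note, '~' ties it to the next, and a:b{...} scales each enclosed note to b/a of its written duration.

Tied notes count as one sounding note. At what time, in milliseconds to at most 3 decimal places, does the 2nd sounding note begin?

1. 0.0ms @ 0 + 508.475ms (3/2)
2. 508.475ms @ 3/2 + 169.492ms (1/2)

note 2 onset = 3/2b = 508.475ms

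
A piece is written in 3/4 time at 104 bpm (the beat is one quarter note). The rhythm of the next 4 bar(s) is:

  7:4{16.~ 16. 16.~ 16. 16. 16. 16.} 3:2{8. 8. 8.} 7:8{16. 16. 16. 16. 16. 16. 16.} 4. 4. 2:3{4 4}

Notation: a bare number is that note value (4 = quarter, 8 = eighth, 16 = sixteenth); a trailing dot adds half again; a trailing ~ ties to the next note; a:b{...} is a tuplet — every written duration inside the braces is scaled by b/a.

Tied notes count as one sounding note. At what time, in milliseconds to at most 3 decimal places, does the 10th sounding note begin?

note 10 onset = 24/7b = 1978.022ms

1. 0.0ms @ 0 + 247.253ms (3/7)
2. 247.253ms @ 3/7 + 247.253ms (3/7)
3. 494.505ms @ 6/7 + 123.626ms (3/14)
4. 618.132ms @ 15/14 + 123.626ms (3/14)
5. 741.758ms @ 9/7 + 123.626ms (3/14)
6. 865.385ms @ 3/2 + 288.462ms (1/2)
7. 1153.846ms @ 2 + 288.462ms (1/2)
8. 1442.308ms @ 5/2 + 288.462ms (1/2)
9. 1730.769ms @ 3 + 247.253ms (3/7)
10. 1978.022ms @ 24/7 + 247.253ms (3/7)
11. 2225.275ms @ 27/7 + 247.253ms (3/7)
12. 2472.527ms @ 30/7 + 247.253ms (3/7)
13. 2719.78ms @ 33/7 + 247.253ms (3/7)
14. 2967.033ms @ 36/7 + 247.253ms (3/7)
15. 3214.286ms @ 39/7 + 247.253ms (3/7)
16. 3461.538ms @ 6 + 865.385ms (3/2)
17. 4326.923ms @ 15/2 + 865.385ms (3/2)
18. 5192.308ms @ 9 + 865.385ms (3/2)
19. 6057.692ms @ 21/2 + 865.385ms (3/2)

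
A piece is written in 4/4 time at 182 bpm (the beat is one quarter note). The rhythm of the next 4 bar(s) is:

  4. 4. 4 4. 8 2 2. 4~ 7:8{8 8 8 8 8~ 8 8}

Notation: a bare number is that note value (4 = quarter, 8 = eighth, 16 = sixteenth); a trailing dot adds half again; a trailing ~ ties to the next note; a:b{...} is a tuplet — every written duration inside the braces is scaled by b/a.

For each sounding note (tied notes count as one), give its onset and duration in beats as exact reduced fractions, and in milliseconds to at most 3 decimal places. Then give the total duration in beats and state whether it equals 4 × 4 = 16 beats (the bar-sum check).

1) 0.0ms=0b +494.505ms=3/2b
2) 494.505ms=3/2b +494.505ms=3/2b
3) 989.011ms=3b +329.67ms=1b
4) 1318.681ms=4b +494.505ms=3/2b
5) 1813.187ms=11/2b +164.835ms=1/2b
6) 1978.022ms=6b +659.341ms=2b
7) 2637.363ms=8b +989.011ms=3b
8) 3626.374ms=11b +518.053ms=11/7b
9) 4144.427ms=88/7b +188.383ms=4/7b
10) 4332.81ms=92/7b +188.383ms=4/7b
11) 4521.193ms=96/7b +188.383ms=4/7b
12) 4709.576ms=100/7b +376.766ms=8/7b
13) 5086.342ms=108/7b +188.383ms=4/7b
Σ=16b of 16 (182bpm 4/4) — PASS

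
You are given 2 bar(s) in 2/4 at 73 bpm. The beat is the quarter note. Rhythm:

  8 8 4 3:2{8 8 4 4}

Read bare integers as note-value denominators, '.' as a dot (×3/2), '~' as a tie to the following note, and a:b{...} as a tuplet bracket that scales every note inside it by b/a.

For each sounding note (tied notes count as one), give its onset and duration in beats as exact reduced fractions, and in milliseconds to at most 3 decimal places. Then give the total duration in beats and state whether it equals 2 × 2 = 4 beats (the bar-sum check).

1) 0.0ms=0b +410.959ms=1/2b
2) 410.959ms=1/2b +410.959ms=1/2b
3) 821.918ms=1b +821.918ms=1b
4) 1643.836ms=2b +273.973ms=1/3b
5) 1917.808ms=7/3b +273.973ms=1/3b
6) 2191.781ms=8/3b +547.945ms=2/3b
7) 2739.726ms=10/3b +547.945ms=2/3b
Σ=4b of 4 (73bpm 2/4) — PASS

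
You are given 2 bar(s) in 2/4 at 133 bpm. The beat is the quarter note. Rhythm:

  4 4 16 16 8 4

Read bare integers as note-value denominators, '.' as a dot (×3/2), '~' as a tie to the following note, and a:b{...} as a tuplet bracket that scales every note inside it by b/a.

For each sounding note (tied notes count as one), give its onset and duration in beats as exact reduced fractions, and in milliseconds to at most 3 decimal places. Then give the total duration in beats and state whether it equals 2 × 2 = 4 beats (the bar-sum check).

1) 0.0ms=0b +451.128ms=1b
2) 451.128ms=1b +451.128ms=1b
3) 902.256ms=2b +112.782ms=1/4b
4) 1015.038ms=9/4b +112.782ms=1/4b
5) 1127.82ms=5/2b +225.564ms=1/2b
6) 1353.383ms=3b +451.128ms=1b
Σ=4b of 4 (133bpm 2/4) — PASS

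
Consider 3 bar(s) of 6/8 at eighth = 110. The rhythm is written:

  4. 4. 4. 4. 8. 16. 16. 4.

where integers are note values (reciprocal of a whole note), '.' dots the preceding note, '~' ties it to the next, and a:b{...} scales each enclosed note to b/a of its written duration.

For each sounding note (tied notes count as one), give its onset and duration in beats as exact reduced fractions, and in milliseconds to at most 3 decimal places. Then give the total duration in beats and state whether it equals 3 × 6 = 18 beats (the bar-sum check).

1) 0.0ms=0b +1636.364ms=3b
2) 1636.364ms=3b +1636.364ms=3b
3) 3272.727ms=6b +1636.364ms=3b
4) 4909.091ms=9b +1636.364ms=3b
5) 6545.455ms=12b +818.182ms=3/2b
6) 7363.636ms=27/2b +409.091ms=3/4b
7) 7772.727ms=57/4b +409.091ms=3/4b
8) 8181.818ms=15b +1636.364ms=3b
Σ=18b of 18 (110bpm 6/8) — PASS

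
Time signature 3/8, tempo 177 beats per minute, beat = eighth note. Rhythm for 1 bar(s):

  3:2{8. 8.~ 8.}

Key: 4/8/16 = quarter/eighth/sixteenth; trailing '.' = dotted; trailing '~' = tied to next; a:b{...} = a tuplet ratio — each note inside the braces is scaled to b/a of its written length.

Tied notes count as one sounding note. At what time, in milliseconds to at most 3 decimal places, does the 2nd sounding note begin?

note 2 onset = 1b = 338.983ms

1. 0.0ms @ 0 + 338.983ms (1)
2. 338.983ms @ 1 + 677.966ms (2)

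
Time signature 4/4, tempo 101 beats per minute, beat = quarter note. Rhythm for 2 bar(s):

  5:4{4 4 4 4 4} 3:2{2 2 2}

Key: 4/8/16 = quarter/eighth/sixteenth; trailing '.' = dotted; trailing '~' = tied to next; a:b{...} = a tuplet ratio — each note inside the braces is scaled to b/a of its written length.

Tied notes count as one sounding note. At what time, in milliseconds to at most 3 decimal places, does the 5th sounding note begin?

note 5 onset = 16/5b = 1900.99ms

1. 0.0ms @ 0 + 475.248ms (4/5)
2. 475.248ms @ 4/5 + 475.248ms (4/5)
3. 950.495ms @ 8/5 + 475.248ms (4/5)
4. 1425.743ms @ 12/5 + 475.248ms (4/5)
5. 1900.99ms @ 16/5 + 475.248ms (4/5)
6. 2376.238ms @ 4 + 792.079ms (4/3)
7. 3168.317ms @ 16/3 + 792.079ms (4/3)
8. 3960.396ms @ 20/3 + 792.079ms (4/3)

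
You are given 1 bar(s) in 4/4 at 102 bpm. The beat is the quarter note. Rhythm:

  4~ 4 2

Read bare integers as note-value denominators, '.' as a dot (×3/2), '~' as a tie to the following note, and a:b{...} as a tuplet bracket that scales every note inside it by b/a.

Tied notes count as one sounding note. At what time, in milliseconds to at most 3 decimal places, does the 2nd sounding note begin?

note 2 onset = 2b = 1176.471ms

1. 0.0ms @ 0 + 1176.471ms (2)
2. 1176.471ms @ 2 + 1176.471ms (2)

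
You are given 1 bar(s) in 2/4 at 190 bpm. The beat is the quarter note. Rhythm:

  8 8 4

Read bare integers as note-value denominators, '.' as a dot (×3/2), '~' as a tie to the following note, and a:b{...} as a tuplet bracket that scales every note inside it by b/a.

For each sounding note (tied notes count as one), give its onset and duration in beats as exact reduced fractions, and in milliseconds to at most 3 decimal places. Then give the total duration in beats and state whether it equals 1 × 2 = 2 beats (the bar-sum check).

1) 0.0ms=0b +157.895ms=1/2b
2) 157.895ms=1/2b +157.895ms=1/2b
3) 315.789ms=1b +315.789ms=1b
Σ=2b of 2 (190bpm 2/4) — PASS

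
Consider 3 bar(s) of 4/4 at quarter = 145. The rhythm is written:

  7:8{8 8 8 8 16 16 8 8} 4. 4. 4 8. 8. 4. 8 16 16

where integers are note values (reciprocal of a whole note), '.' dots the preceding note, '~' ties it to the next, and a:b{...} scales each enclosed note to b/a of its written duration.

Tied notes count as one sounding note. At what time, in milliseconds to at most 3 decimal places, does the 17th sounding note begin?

1. 0.0ms @ 0 + 236.453ms (4/7)
2. 236.453ms @ 4/7 + 236.453ms (4/7)
3. 472.906ms @ 8/7 + 236.453ms (4/7)
4. 709.36ms @ 12/7 + 236.453ms (4/7)
5. 945.813ms @ 16/7 + 118.227ms (2/7)
6. 1064.039ms @ 18/7 + 118.227ms (2/7)
7. 1182.266ms @ 20/7 + 236.453ms (4/7)
8. 1418.719ms @ 24/7 + 236.453ms (4/7)
9. 1655.172ms @ 4 + 620.69ms (3/2)
10. 2275.862ms @ 11/2 + 620.69ms (3/2)
11. 2896.552ms @ 7 + 413.793ms (1)
12. 3310.345ms @ 8 + 310.345ms (3/4)
13. 3620.69ms @ 35/4 + 310.345ms (3/4)
14. 3931.034ms @ 19/2 + 620.69ms (3/2)
15. 4551.724ms @ 11 + 206.897ms (1/2)
16. 4758.621ms @ 23/2 + 103.448ms (1/4)
17. 4862.069ms @ 47/4 + 103.448ms (1/4)

note 17 onset = 47/4b = 4862.069ms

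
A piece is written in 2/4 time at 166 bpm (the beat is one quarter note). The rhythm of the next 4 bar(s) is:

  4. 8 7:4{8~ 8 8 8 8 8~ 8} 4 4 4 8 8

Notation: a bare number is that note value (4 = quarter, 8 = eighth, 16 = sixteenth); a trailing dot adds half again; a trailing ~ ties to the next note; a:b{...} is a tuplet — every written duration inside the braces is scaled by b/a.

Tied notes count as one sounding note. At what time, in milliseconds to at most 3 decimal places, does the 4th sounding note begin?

note 4 onset = 18/7b = 929.432ms

1. 0.0ms @ 0 + 542.169ms (3/2)
2. 542.169ms @ 3/2 + 180.723ms (1/2)
3. 722.892ms @ 2 + 206.54ms (4/7)
4. 929.432ms @ 18/7 + 103.27ms (2/7)
5. 1032.702ms @ 20/7 + 103.27ms (2/7)
6. 1135.972ms @ 22/7 + 103.27ms (2/7)
7. 1239.243ms @ 24/7 + 206.54ms (4/7)
8. 1445.783ms @ 4 + 361.446ms (1)
9. 1807.229ms @ 5 + 361.446ms (1)
10. 2168.675ms @ 6 + 361.446ms (1)
11. 2530.12ms @ 7 + 180.723ms (1/2)
12. 2710.843ms @ 15/2 + 180.723ms (1/2)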